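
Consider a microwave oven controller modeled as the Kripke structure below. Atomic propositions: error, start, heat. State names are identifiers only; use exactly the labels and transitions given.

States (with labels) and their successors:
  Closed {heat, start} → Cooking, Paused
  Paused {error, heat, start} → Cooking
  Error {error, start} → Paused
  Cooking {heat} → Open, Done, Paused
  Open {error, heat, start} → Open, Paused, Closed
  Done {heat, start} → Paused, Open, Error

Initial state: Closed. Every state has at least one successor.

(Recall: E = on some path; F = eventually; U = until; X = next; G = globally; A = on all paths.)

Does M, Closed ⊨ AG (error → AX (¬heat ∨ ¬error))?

States satisfying error → AX (¬heat ∨ ¬error): {Closed, Paused, Cooking, Done}.
States satisfying AG (error → AX (¬heat ∨ ¬error)): ∅.
Error is reachable from Closed and violates error → AX (¬heat ∨ ¬error), so AG fails at Closed.
Closed ∉ Sat(AG (error → AX (¬heat ∨ ¬error))).

Does not hold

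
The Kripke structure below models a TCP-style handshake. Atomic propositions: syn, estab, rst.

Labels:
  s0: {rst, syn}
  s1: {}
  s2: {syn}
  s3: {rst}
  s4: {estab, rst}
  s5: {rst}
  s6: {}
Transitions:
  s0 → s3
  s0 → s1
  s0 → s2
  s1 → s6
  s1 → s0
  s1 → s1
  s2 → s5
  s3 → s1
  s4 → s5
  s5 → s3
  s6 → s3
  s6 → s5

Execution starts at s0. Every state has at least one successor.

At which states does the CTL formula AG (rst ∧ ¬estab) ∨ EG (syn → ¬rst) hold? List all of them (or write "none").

{s1, s2, s3, s4, s5, s6}

States satisfying rst ∧ ¬estab: {s0, s3, s5}.
States satisfying AG (rst ∧ ¬estab): ∅.
States satisfying syn → ¬rst: {s1, s2, s3, s4, s5, s6}.
States satisfying EG (syn → ¬rst): {s1, s2, s3, s4, s5, s6}.
States satisfying AG (rst ∧ ¬estab) ∨ EG (syn → ¬rst): {s1, s2, s3, s4, s5, s6}.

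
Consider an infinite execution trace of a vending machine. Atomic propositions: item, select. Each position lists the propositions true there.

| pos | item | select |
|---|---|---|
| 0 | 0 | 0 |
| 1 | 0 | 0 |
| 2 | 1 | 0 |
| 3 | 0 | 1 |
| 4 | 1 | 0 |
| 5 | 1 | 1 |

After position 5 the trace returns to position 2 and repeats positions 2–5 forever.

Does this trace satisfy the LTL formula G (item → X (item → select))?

item → X (item → select) must hold at every position from 0 onward. It fails at position 5, so G (item → X (item → select)) is false.
Positions where item holds: 2, 4, 5.
Check X (item → select) at each: 2→ok, 4→ok, 5→fails.

Does not hold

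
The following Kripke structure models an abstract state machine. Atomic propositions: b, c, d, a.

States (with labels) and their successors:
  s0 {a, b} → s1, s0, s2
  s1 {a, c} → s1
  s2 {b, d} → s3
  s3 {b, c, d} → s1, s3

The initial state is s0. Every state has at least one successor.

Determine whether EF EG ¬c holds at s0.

States satisfying EG ¬c: {s0}.
States satisfying EF EG ¬c: {s0}.
Some path from s0 reaches a state where EG ¬c holds.
s0 ∈ Sat(EF EG ¬c).

Yes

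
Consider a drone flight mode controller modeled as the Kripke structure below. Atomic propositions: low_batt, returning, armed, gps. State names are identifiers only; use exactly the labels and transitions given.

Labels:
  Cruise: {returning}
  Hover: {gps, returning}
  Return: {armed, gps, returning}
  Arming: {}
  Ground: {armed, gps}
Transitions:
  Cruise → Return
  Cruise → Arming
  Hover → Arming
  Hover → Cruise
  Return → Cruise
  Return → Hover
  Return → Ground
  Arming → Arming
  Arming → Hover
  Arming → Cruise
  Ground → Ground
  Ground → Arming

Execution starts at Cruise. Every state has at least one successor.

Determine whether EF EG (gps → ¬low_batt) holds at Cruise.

Satisfied

States satisfying EG (gps → ¬low_batt): {Cruise, Hover, Return, Arming, Ground}.
States satisfying EF EG (gps → ¬low_batt): {Cruise, Hover, Return, Arming, Ground}.
Some path from Cruise reaches a state where EG (gps → ¬low_batt) holds.
Cruise ∈ Sat(EF EG (gps → ¬low_batt)).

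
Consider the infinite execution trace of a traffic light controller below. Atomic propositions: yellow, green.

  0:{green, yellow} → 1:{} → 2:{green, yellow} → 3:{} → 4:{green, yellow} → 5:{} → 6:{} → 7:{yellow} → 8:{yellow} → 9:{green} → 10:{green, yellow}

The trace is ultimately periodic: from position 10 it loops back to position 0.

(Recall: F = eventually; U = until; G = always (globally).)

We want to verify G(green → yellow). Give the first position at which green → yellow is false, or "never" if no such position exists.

9

Check green → yellow at each position in order: 0 ✓, 1 ✓, 2 ✓, 3 ✓, 4 ✓, 5 ✓, 6 ✓, 7 ✓, 8 ✓.
At position 9 the labels are {green}, so green → yellow is false there. This is the first violation.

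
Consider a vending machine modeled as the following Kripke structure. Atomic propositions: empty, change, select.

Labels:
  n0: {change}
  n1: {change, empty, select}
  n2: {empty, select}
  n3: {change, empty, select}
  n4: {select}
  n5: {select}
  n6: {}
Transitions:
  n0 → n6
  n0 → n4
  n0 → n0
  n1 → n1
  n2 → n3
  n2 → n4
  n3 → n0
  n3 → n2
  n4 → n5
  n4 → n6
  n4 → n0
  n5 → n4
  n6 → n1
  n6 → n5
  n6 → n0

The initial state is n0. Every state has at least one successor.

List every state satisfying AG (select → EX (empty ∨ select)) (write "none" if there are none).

{n0, n1, n2, n3, n4, n5, n6}

States satisfying select → EX (empty ∨ select): {n0, n1, n2, n3, n4, n5, n6}.
States satisfying AG (select → EX (empty ∨ select)): {n0, n1, n2, n3, n4, n5, n6}.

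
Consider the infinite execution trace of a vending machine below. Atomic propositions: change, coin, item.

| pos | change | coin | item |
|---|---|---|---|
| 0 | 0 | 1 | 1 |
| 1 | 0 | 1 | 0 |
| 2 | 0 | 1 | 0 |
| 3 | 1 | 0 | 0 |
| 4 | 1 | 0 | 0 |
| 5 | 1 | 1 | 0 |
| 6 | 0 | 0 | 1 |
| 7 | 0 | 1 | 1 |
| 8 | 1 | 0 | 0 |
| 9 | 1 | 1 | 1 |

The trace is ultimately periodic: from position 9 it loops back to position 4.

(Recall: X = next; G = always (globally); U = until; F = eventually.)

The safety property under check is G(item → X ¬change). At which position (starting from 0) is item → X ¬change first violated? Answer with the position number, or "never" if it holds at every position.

7

Check item → X ¬change at each position in order: 0 ✓, 1 ✓, 2 ✓, 3 ✓, 4 ✓, 5 ✓, 6 ✓.
At position 7 the labels are {coin, item} and the next position 8 has {change}, so item → X ¬change is false there. This is the first violation.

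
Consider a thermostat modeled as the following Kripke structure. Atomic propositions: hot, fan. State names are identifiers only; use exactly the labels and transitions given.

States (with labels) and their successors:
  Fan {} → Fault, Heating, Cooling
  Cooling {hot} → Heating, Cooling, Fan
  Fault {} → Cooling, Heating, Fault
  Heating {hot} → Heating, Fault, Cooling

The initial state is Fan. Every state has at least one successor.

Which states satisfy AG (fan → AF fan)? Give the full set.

{Fan, Cooling, Fault, Heating}

States satisfying fan → AF fan: {Fan, Cooling, Fault, Heating}.
States satisfying AG (fan → AF fan): {Fan, Cooling, Fault, Heating}.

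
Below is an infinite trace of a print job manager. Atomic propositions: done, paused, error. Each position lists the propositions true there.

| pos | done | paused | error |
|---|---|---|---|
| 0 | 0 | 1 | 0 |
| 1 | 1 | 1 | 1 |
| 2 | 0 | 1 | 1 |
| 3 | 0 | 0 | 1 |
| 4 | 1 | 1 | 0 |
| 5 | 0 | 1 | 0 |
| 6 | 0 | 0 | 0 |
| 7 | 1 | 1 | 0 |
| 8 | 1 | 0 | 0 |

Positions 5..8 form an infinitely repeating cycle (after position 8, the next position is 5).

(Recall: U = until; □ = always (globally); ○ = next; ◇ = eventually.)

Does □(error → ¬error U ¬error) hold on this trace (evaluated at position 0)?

error → ¬error U ¬error must hold at every position from 0 onward. It fails at position 1, so □(error → ¬error U ¬error) is false.
Positions where error holds: 1, 2, 3.
Check ¬error U ¬error at each: 1→fails, 2→fails, 3→fails.

No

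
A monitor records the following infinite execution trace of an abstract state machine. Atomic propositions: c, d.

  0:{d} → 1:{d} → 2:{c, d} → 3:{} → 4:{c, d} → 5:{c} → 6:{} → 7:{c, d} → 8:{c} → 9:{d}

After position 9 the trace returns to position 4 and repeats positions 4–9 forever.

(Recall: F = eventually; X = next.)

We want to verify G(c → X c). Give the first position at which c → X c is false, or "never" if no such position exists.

Check c → X c at each position in order: 0 ✓, 1 ✓.
At position 2 the labels are {c, d} and the next position 3 has {}, so c → X c is false there. This is the first violation.

2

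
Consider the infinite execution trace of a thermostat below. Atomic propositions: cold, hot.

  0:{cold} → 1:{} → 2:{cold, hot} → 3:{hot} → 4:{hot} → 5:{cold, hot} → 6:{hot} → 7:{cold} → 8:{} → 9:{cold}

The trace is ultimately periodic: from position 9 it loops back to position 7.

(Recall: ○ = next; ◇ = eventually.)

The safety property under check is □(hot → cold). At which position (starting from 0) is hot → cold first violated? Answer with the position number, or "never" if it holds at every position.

3

Check hot → cold at each position in order: 0 ✓, 1 ✓, 2 ✓.
At position 3 the labels are {hot}, so hot → cold is false there. This is the first violation.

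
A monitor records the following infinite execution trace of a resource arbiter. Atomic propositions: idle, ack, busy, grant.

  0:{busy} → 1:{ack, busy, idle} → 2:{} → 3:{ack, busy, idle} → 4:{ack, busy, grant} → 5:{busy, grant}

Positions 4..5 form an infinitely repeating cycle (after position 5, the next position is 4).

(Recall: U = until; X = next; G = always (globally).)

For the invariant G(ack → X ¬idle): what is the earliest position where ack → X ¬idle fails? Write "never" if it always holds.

ack → X ¬idle holds at every position 0..5, and those are all the positions the trace ever visits, so the invariant G(ack → X ¬idle) is never violated.

never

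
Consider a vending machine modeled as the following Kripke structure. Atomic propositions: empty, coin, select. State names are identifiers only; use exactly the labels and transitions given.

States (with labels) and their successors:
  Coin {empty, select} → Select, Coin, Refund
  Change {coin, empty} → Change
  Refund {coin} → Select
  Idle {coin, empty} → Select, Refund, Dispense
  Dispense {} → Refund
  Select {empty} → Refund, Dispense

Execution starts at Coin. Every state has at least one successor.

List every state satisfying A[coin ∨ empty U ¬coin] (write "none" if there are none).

{Coin, Refund, Idle, Dispense, Select}

States satisfying coin ∨ empty: {Coin, Change, Refund, Idle, Select}.
States satisfying ¬coin: {Coin, Dispense, Select}.
States satisfying A[coin ∨ empty U ¬coin]: {Coin, Refund, Idle, Dispense, Select}.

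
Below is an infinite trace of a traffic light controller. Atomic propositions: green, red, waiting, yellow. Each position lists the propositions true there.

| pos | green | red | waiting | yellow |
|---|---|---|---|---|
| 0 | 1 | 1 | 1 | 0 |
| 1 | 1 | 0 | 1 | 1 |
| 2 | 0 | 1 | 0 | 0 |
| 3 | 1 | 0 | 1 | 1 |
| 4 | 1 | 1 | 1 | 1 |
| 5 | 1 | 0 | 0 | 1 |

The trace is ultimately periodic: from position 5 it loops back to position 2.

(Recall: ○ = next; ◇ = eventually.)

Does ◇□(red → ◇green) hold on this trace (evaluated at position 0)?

Holds

□(red → ◇green) holds at position 0, which is reachable from 0, so ◇□(red → ◇green) holds.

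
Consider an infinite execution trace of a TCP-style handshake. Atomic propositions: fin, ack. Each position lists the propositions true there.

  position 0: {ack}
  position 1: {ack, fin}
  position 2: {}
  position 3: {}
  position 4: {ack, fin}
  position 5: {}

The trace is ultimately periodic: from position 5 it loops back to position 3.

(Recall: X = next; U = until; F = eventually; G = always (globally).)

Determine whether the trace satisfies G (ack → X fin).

No

ack → X fin must hold at every position from 0 onward. It fails at position 1, so G (ack → X fin) is false.
Positions where ack holds: 0, 1, 4.
Check X fin at each: 0→ok, 1→fails, 4→fails.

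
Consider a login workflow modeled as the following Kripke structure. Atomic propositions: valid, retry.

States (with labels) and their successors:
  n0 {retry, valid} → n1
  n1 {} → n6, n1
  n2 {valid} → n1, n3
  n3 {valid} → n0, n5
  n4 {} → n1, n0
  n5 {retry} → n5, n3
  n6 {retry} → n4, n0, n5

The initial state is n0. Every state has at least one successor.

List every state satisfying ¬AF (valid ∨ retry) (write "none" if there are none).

States satisfying valid ∨ retry: {n0, n2, n3, n5, n6}.
States satisfying AF (valid ∨ retry): {n0, n2, n3, n5, n6}.
States satisfying ¬AF (valid ∨ retry): {n1, n4}.

{n1, n4}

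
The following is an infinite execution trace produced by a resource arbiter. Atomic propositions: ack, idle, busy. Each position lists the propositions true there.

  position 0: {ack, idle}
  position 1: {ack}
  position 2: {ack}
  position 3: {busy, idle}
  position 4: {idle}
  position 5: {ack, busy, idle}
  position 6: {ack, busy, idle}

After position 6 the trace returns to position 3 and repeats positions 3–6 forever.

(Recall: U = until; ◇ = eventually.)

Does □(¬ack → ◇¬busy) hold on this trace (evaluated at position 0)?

¬ack → ◇¬busy holds at every position 0..6, and those are all positions ever visited, so □(¬ack → ◇¬busy) holds.
Positions where ¬ack holds: 3, 4.
Check ◇¬busy at each: 3→ok, 4→ok.

Satisfied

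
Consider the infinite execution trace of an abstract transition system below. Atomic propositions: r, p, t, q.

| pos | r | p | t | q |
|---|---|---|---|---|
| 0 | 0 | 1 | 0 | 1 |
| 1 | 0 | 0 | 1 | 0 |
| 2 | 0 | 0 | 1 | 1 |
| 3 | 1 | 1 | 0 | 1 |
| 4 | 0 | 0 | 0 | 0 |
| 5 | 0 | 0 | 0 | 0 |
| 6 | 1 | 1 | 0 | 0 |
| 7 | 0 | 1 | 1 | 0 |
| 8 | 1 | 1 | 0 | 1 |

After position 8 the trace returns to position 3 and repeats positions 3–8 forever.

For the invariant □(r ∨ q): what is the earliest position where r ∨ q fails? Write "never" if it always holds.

1

Check r ∨ q at each position in order: 0 ✓.
At position 1 the labels are {t}, so r ∨ q is false there. This is the first violation.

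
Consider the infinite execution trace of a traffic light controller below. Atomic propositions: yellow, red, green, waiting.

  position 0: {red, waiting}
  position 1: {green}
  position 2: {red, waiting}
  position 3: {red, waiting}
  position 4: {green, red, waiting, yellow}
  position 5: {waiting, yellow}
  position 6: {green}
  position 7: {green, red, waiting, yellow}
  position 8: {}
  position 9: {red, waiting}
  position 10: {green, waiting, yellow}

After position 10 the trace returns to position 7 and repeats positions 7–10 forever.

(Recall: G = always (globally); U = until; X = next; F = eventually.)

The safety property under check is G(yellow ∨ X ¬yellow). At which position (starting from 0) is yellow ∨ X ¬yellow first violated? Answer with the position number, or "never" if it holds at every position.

Check yellow ∨ X ¬yellow at each position in order: 0 ✓, 1 ✓, 2 ✓.
At position 3 the labels are {red, waiting} and the next position 4 has {green, red, waiting, yellow}, so yellow ∨ X ¬yellow is false there. This is the first violation.

3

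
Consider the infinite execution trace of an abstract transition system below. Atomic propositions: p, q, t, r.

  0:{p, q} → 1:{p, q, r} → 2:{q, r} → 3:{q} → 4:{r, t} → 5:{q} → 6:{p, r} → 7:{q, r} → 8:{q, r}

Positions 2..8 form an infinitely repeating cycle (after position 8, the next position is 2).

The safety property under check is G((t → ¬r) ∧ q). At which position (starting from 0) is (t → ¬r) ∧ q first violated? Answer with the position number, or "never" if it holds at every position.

Check (t → ¬r) ∧ q at each position in order: 0 ✓, 1 ✓, 2 ✓, 3 ✓.
At position 4 the labels are {r, t}, so (t → ¬r) ∧ q is false there. This is the first violation.

4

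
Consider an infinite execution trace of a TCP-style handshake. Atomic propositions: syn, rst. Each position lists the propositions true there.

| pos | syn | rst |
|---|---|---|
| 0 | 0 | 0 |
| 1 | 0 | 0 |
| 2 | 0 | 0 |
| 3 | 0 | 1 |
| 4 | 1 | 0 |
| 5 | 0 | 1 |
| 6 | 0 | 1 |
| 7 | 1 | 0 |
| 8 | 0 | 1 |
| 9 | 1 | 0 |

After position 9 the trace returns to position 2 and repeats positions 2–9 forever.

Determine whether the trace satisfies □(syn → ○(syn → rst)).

Holds

syn → ○(syn → rst) holds at every position 0..9, and those are all positions ever visited, so □(syn → ○(syn → rst)) holds.
Positions where syn holds: 4, 7, 9.
Check ○(syn → rst) at each: 4→ok, 7→ok, 9→ok.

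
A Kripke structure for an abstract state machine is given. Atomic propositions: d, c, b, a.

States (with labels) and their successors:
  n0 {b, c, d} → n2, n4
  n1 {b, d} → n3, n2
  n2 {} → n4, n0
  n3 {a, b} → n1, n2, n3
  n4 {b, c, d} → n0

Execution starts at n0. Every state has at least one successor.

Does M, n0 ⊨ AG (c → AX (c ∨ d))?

States satisfying c → AX (c ∨ d): {n1, n2, n3, n4}.
States satisfying AG (c → AX (c ∨ d)): ∅.
n0 is reachable from n0 and violates c → AX (c ∨ d), so AG fails at n0.
n0 ∉ Sat(AG (c → AX (c ∨ d))).

Does not hold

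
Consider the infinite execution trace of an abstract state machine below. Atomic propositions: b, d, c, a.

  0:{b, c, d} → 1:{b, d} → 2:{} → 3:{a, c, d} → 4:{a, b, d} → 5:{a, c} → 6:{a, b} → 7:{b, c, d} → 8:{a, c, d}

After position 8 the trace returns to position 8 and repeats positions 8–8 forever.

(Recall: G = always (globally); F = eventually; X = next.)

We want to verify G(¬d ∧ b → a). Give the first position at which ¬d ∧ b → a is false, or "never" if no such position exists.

¬d ∧ b → a holds at every position 0..8, and those are all the positions the trace ever visits, so the invariant G(¬d ∧ b → a) is never violated.

never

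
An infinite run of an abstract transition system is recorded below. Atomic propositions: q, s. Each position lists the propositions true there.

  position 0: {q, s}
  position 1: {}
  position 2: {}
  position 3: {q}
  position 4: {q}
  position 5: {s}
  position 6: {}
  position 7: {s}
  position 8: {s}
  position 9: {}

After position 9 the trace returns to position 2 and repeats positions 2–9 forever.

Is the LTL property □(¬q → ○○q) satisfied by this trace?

¬q → ○○q must hold at every position from 0 onward. It fails at position 5, so □(¬q → ○○q) is false.
Positions where ¬q holds: 1, 2, 5, 6, 7, 8, 9.
Check ○○q at each: 1→ok, 2→ok, 5→fails, 6→fails, 7→fails, 8→fails, 9→ok.

No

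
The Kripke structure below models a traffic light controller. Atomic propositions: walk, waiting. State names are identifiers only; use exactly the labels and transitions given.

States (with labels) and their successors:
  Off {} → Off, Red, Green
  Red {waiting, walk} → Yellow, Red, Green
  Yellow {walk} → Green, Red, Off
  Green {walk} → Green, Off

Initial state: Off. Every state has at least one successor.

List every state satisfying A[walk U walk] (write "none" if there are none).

States satisfying walk: {Red, Yellow, Green}.
States satisfying A[walk U walk]: {Red, Yellow, Green}.

{Red, Yellow, Green}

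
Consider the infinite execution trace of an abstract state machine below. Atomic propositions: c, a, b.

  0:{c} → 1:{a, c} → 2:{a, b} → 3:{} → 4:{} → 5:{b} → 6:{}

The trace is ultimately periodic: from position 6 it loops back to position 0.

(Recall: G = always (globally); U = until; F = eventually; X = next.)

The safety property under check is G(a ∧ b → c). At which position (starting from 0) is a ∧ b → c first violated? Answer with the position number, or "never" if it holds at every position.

Check a ∧ b → c at each position in order: 0 ✓, 1 ✓.
At position 2 the labels are {a, b}, so a ∧ b → c is false there. This is the first violation.

2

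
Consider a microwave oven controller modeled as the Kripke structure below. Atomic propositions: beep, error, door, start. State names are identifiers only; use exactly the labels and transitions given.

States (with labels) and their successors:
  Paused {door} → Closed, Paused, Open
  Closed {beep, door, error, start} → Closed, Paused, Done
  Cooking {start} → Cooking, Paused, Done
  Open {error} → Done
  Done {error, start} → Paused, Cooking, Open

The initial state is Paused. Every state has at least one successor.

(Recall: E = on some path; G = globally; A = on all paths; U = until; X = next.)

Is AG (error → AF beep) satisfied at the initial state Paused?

Does not hold

States satisfying error → AF beep: {Paused, Closed, Cooking}.
States satisfying AG (error → AF beep): ∅.
Done is reachable from Paused and violates error → AF beep, so AG fails at Paused.
Paused ∉ Sat(AG (error → AF beep)).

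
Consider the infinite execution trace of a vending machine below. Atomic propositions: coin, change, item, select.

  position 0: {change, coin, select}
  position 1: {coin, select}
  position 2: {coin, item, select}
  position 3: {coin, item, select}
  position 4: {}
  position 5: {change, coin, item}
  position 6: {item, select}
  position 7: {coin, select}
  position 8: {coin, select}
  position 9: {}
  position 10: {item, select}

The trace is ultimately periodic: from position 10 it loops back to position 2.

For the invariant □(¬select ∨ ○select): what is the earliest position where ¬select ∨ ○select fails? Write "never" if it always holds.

3

Check ¬select ∨ ○select at each position in order: 0 ✓, 1 ✓, 2 ✓.
At position 3 the labels are {coin, item, select} and the next position 4 has {}, so ¬select ∨ ○select is false there. This is the first violation.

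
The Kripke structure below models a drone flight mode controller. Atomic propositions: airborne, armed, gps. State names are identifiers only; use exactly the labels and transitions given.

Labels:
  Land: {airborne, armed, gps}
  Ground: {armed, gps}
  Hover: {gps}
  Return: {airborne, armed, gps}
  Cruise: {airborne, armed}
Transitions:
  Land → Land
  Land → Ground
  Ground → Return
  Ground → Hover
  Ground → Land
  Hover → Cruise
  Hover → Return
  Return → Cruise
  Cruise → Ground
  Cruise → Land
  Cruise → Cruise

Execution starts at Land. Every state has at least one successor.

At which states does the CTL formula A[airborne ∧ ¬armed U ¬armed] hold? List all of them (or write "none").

{Hover}

States satisfying airborne ∧ ¬armed: ∅.
States satisfying ¬armed: {Hover}.
States satisfying A[airborne ∧ ¬armed U ¬armed]: {Hover}.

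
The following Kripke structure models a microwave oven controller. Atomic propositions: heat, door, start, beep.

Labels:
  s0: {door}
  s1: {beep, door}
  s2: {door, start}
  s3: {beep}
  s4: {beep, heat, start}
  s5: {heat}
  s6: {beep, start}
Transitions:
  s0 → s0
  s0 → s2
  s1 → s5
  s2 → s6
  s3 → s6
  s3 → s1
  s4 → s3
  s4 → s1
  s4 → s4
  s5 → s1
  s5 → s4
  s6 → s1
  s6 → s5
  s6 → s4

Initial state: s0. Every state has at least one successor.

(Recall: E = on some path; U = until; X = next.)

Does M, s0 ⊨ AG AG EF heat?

Holds

States satisfying AG EF heat: {s0, s1, s2, s3, s4, s5, s6}.
States satisfying AG AG EF heat: {s0, s1, s2, s3, s4, s5, s6}.
Every state reachable from s0 satisfies AG EF heat.
s0 ∈ Sat(AG AG EF heat).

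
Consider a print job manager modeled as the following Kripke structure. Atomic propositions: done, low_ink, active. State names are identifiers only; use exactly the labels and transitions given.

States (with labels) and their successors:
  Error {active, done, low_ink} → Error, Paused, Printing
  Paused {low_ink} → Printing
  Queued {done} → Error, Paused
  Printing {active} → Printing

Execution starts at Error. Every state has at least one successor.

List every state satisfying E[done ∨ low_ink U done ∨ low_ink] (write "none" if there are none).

States satisfying done ∨ low_ink: {Error, Paused, Queued}.
States satisfying E[done ∨ low_ink U done ∨ low_ink]: {Error, Paused, Queued}.

{Error, Paused, Queued}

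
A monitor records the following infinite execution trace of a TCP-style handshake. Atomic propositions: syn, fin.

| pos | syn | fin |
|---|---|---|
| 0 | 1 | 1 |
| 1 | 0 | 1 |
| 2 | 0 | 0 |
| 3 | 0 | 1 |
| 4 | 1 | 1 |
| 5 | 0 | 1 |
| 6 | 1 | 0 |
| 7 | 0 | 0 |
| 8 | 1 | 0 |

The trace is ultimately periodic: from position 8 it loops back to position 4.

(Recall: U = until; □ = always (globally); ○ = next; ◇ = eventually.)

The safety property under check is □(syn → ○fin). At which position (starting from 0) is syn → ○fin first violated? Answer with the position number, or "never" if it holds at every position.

6

Check syn → ○fin at each position in order: 0 ✓, 1 ✓, 2 ✓, 3 ✓, 4 ✓, 5 ✓.
At position 6 the labels are {syn} and the next position 7 has {}, so syn → ○fin is false there. This is the first violation.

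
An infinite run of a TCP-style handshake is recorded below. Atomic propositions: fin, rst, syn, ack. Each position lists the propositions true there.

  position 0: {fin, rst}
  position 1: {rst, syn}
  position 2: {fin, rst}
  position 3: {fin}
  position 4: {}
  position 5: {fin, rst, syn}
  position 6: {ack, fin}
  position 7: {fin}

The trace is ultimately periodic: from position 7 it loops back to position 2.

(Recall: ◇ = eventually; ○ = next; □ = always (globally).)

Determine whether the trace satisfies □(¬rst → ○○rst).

¬rst → ○○rst must hold at every position from 0 onward. It fails at position 4, so □(¬rst → ○○rst) is false.
Positions where ¬rst holds: 3, 4, 6, 7.
Check ○○rst at each: 3→ok, 4→fails, 6→ok, 7→fails.

Violated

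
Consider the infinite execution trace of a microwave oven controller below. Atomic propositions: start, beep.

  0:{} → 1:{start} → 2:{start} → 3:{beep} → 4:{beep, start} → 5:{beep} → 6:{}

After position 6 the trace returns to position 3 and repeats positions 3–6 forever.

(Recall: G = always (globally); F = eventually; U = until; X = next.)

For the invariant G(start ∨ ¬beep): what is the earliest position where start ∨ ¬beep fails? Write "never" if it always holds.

3

Check start ∨ ¬beep at each position in order: 0 ✓, 1 ✓, 2 ✓.
At position 3 the labels are {beep}, so start ∨ ¬beep is false there. This is the first violation.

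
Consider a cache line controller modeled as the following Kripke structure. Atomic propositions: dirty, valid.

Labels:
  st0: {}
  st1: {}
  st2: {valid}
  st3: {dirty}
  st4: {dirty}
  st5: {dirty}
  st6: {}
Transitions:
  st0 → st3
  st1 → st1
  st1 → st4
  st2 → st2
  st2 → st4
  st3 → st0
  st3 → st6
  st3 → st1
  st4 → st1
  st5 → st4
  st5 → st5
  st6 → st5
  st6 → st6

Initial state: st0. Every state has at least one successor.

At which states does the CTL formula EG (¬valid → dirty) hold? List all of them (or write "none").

{st2, st5}

States satisfying ¬valid → dirty: {st2, st3, st4, st5}.
States satisfying EG (¬valid → dirty): {st2, st5}.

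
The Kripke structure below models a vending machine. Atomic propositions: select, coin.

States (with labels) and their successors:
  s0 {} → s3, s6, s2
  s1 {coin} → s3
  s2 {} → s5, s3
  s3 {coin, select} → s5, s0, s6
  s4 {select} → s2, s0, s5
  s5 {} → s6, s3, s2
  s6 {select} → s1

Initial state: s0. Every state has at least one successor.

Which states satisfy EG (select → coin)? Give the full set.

States satisfying select → coin: {s0, s1, s2, s3, s5}.
States satisfying EG (select → coin): {s0, s1, s2, s3, s5}.

{s0, s1, s2, s3, s5}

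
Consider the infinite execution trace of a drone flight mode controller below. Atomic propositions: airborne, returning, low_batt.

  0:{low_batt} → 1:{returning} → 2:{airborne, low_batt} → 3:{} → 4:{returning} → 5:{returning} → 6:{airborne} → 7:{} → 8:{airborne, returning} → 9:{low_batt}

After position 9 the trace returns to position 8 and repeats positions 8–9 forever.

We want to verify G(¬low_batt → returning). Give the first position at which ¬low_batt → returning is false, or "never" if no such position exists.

3

Check ¬low_batt → returning at each position in order: 0 ✓, 1 ✓, 2 ✓.
At position 3 the labels are {}, so ¬low_batt → returning is false there. This is the first violation.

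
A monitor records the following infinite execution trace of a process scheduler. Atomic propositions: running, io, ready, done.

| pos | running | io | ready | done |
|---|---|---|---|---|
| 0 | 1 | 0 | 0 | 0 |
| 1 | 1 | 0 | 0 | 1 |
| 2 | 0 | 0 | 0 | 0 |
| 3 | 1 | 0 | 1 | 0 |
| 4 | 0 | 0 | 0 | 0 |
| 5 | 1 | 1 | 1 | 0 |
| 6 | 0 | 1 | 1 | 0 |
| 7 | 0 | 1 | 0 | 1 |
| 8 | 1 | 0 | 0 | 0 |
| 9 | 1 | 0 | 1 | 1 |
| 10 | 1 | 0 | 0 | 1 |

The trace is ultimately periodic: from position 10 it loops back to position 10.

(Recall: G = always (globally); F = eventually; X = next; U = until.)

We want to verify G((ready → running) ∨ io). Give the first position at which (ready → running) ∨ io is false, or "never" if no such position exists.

never

(ready → running) ∨ io holds at every position 0..10, and those are all the positions the trace ever visits, so the invariant G((ready → running) ∨ io) is never violated.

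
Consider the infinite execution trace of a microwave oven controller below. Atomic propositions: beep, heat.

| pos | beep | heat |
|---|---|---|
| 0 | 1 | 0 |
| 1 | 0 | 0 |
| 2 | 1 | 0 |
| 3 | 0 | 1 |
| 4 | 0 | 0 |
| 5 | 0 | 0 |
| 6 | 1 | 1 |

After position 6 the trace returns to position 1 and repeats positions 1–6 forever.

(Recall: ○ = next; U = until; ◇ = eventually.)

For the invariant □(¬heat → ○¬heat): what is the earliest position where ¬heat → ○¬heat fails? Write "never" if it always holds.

2

Check ¬heat → ○¬heat at each position in order: 0 ✓, 1 ✓.
At position 2 the labels are {beep} and the next position 3 has {heat}, so ¬heat → ○¬heat is false there. This is the first violation.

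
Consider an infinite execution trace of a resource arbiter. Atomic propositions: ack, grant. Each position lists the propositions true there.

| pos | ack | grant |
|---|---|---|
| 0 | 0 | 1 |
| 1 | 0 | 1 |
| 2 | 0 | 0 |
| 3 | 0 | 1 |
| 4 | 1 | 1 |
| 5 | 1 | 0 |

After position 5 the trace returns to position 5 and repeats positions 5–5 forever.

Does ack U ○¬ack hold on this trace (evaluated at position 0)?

Walking from position 0: ○¬ack first holds at position 0, and ack holds at every earlier position along the way, so ack U ○¬ack holds.

Satisfied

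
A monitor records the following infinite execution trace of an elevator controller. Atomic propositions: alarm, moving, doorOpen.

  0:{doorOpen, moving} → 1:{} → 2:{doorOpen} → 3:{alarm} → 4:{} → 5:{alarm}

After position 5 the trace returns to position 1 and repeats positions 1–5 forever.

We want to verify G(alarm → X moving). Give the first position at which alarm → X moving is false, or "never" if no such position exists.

3

Check alarm → X moving at each position in order: 0 ✓, 1 ✓, 2 ✓.
At position 3 the labels are {alarm} and the next position 4 has {}, so alarm → X moving is false there. This is the first violation.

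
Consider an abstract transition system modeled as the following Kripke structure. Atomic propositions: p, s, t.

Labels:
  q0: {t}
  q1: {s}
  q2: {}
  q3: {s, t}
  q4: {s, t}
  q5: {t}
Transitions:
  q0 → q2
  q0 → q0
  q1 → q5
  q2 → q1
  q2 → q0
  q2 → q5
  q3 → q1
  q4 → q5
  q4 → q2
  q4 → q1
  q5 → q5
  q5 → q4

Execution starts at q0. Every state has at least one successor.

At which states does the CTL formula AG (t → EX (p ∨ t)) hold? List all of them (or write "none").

States satisfying t → EX (p ∨ t): {q0, q1, q2, q4, q5}.
States satisfying AG (t → EX (p ∨ t)): {q0, q1, q2, q4, q5}.

{q0, q1, q2, q4, q5}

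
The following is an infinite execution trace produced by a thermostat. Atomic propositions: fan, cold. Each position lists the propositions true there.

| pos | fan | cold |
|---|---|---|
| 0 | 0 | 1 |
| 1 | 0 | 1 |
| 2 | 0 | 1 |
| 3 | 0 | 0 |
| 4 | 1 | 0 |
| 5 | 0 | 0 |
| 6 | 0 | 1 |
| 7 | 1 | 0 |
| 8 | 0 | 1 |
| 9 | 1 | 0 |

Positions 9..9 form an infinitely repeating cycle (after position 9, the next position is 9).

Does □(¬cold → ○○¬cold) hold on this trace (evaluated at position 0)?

Does not hold

¬cold → ○○¬cold must hold at every position from 0 onward. It fails at position 4, so □(¬cold → ○○¬cold) is false.
Positions where ¬cold holds: 3, 4, 5, 7, 9.
Check ○○¬cold at each: 3→ok, 4→fails, 5→ok, 7→ok, 9→ok.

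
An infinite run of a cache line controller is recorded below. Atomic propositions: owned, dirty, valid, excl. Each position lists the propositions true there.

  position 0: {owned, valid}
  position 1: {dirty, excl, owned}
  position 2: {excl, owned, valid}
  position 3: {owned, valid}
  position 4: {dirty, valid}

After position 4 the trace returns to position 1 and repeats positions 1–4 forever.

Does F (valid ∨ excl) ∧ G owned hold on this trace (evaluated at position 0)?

Violated

valid ∨ excl holds at position 0, which is reachable from 0, so F (valid ∨ excl) holds.
owned must hold at every position from 0 onward. It fails at position 4, so G owned is false.
At position 0: F (valid ∨ excl) is true; G owned is false; so F (valid ∨ excl) ∧ G owned is false.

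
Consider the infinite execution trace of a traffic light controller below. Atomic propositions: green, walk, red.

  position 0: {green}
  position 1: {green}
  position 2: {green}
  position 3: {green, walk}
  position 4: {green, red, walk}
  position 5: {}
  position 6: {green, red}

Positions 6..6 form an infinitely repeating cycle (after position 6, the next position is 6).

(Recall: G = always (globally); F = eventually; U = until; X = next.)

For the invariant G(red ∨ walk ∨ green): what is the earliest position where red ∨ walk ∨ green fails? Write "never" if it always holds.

5

Check red ∨ walk ∨ green at each position in order: 0 ✓, 1 ✓, 2 ✓, 3 ✓, 4 ✓.
At position 5 the labels are {}, so red ∨ walk ∨ green is false there. This is the first violation.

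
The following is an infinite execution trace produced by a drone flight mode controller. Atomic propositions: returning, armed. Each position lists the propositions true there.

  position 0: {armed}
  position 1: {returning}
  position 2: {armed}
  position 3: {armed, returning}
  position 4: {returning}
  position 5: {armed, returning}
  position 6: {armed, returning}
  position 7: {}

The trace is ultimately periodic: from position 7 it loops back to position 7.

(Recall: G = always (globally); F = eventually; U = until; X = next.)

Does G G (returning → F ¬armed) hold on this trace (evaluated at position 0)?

G (returning → F ¬armed) holds at every position 0..7, and those are all positions ever visited, so G G (returning → F ¬armed) holds.

Holds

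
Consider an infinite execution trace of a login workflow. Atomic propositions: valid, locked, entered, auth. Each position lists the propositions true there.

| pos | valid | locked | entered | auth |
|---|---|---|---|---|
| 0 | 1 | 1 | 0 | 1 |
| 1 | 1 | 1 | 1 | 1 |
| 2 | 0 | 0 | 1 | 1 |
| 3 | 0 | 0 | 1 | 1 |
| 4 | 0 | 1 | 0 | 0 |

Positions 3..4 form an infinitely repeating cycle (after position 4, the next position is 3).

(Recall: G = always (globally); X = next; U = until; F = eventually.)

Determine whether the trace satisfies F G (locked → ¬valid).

G (locked → ¬valid) holds at position 2, which is reachable from 0, so F G (locked → ¬valid) holds.

Holds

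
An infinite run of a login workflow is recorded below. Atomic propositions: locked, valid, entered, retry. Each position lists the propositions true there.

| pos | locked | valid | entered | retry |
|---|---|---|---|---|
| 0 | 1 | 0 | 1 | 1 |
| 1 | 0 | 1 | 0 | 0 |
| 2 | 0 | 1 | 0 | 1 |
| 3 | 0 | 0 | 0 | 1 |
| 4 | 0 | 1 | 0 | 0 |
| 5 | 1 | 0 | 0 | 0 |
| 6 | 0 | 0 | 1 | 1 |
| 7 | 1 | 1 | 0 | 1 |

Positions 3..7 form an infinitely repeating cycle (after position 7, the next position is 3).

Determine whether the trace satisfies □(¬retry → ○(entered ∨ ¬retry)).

Does not hold

¬retry → ○(entered ∨ ¬retry) must hold at every position from 0 onward. It fails at position 1, so □(¬retry → ○(entered ∨ ¬retry)) is false.
Positions where ¬retry holds: 1, 4, 5.
Check ○(entered ∨ ¬retry) at each: 1→fails, 4→ok, 5→ok.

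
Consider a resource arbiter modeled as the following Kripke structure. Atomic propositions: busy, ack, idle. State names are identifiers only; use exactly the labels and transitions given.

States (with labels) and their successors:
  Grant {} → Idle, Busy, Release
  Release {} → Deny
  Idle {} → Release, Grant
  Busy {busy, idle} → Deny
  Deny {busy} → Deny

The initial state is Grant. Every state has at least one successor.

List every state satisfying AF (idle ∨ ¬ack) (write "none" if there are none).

States satisfying idle ∨ ¬ack: {Grant, Release, Idle, Busy, Deny}.
States satisfying AF (idle ∨ ¬ack): {Grant, Release, Idle, Busy, Deny}.

{Grant, Release, Idle, Busy, Deny}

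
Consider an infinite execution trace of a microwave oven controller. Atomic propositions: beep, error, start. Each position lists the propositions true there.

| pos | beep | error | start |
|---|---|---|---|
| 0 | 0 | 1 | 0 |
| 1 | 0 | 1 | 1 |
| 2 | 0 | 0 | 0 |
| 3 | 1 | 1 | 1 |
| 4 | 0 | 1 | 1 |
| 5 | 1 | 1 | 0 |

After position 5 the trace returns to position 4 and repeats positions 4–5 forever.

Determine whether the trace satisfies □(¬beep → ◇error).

¬beep → ◇error holds at every position 0..5, and those are all positions ever visited, so □(¬beep → ◇error) holds.
Positions where ¬beep holds: 0, 1, 2, 4.
Check ◇error at each: 0→ok, 1→ok, 2→ok, 4→ok.

Yes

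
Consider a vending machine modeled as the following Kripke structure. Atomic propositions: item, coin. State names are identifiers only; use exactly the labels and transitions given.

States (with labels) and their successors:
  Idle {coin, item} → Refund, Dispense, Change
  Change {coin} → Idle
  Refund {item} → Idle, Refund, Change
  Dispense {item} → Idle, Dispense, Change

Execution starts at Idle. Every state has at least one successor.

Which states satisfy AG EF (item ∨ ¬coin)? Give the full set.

States satisfying EF (item ∨ ¬coin): {Idle, Change, Refund, Dispense}.
States satisfying AG EF (item ∨ ¬coin): {Idle, Change, Refund, Dispense}.

{Idle, Change, Refund, Dispense}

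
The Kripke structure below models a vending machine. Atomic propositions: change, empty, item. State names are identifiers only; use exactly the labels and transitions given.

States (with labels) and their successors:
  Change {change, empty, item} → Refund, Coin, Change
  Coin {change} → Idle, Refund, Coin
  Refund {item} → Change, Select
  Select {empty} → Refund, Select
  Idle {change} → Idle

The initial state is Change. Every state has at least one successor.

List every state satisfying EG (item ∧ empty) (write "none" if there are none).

States satisfying item ∧ empty: {Change}.
States satisfying EG (item ∧ empty): {Change}.

{Change}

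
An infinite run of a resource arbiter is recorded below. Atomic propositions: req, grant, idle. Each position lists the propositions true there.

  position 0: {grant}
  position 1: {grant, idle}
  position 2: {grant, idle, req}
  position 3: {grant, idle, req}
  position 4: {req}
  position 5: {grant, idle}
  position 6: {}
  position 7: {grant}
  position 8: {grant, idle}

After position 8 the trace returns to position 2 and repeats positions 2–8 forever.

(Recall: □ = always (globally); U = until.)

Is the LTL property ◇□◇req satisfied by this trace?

Satisfied

□◇req holds at position 0, which is reachable from 0, so ◇□◇req holds.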